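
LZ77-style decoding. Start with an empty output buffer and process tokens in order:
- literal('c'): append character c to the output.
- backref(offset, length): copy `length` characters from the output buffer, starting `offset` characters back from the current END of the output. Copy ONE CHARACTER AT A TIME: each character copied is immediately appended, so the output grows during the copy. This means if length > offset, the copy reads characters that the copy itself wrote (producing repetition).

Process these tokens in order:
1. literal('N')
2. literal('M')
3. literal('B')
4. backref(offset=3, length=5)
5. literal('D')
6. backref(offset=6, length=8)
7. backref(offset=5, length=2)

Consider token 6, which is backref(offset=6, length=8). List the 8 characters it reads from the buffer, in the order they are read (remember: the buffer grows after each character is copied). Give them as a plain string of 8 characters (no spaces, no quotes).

Token 1: literal('N'). Output: "N"
Token 2: literal('M'). Output: "NM"
Token 3: literal('B'). Output: "NMB"
Token 4: backref(off=3, len=5) (overlapping!). Copied 'NMBNM' from pos 0. Output: "NMBNMBNM"
Token 5: literal('D'). Output: "NMBNMBNMD"
Token 6: backref(off=6, len=8). Buffer before: "NMBNMBNMD" (len 9)
  byte 1: read out[3]='N', append. Buffer now: "NMBNMBNMDN"
  byte 2: read out[4]='M', append. Buffer now: "NMBNMBNMDNM"
  byte 3: read out[5]='B', append. Buffer now: "NMBNMBNMDNMB"
  byte 4: read out[6]='N', append. Buffer now: "NMBNMBNMDNMBN"
  byte 5: read out[7]='M', append. Buffer now: "NMBNMBNMDNMBNM"
  byte 6: read out[8]='D', append. Buffer now: "NMBNMBNMDNMBNMD"
  byte 7: read out[9]='N', append. Buffer now: "NMBNMBNMDNMBNMDN"
  byte 8: read out[10]='M', append. Buffer now: "NMBNMBNMDNMBNMDNM"

Answer: NMBNMDNM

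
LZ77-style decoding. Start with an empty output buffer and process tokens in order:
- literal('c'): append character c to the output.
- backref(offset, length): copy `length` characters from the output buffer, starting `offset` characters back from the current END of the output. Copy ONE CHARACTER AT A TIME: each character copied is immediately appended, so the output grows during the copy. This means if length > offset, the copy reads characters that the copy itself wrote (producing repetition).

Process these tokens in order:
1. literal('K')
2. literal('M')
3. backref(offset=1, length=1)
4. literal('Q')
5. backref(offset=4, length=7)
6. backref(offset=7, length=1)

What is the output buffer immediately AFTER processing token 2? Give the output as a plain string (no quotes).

Token 1: literal('K'). Output: "K"
Token 2: literal('M'). Output: "KM"

Answer: KM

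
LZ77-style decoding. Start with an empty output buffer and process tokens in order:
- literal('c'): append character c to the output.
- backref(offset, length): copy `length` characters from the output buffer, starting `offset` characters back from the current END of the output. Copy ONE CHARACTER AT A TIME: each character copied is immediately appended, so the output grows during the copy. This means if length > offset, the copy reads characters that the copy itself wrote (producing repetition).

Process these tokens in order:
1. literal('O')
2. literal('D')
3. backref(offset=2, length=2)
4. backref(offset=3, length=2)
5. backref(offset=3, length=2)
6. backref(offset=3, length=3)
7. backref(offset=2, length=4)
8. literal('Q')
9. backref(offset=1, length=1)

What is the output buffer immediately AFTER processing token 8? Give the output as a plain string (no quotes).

Answer: ODODDODDODDDDDDQ

Derivation:
Token 1: literal('O'). Output: "O"
Token 2: literal('D'). Output: "OD"
Token 3: backref(off=2, len=2). Copied 'OD' from pos 0. Output: "ODOD"
Token 4: backref(off=3, len=2). Copied 'DO' from pos 1. Output: "ODODDO"
Token 5: backref(off=3, len=2). Copied 'DD' from pos 3. Output: "ODODDODD"
Token 6: backref(off=3, len=3). Copied 'ODD' from pos 5. Output: "ODODDODDODD"
Token 7: backref(off=2, len=4) (overlapping!). Copied 'DDDD' from pos 9. Output: "ODODDODDODDDDDD"
Token 8: literal('Q'). Output: "ODODDODDODDDDDDQ"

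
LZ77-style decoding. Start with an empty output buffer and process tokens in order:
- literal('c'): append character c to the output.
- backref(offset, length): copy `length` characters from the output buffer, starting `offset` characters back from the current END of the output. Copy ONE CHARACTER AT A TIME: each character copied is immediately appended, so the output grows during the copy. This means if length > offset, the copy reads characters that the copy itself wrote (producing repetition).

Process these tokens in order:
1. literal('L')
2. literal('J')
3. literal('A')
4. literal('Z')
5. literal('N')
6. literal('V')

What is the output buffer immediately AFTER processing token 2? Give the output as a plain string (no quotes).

Answer: LJ

Derivation:
Token 1: literal('L'). Output: "L"
Token 2: literal('J'). Output: "LJ"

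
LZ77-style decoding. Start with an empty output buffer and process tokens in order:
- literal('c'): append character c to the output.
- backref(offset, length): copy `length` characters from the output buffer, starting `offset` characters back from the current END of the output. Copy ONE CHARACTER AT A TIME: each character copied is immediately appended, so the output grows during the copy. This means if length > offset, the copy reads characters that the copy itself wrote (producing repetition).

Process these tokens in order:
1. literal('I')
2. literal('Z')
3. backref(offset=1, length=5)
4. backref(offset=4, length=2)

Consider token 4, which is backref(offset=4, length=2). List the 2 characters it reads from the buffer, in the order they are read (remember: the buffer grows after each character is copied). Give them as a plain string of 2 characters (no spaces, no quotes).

Answer: ZZ

Derivation:
Token 1: literal('I'). Output: "I"
Token 2: literal('Z'). Output: "IZ"
Token 3: backref(off=1, len=5) (overlapping!). Copied 'ZZZZZ' from pos 1. Output: "IZZZZZZ"
Token 4: backref(off=4, len=2). Buffer before: "IZZZZZZ" (len 7)
  byte 1: read out[3]='Z', append. Buffer now: "IZZZZZZZ"
  byte 2: read out[4]='Z', append. Buffer now: "IZZZZZZZZ"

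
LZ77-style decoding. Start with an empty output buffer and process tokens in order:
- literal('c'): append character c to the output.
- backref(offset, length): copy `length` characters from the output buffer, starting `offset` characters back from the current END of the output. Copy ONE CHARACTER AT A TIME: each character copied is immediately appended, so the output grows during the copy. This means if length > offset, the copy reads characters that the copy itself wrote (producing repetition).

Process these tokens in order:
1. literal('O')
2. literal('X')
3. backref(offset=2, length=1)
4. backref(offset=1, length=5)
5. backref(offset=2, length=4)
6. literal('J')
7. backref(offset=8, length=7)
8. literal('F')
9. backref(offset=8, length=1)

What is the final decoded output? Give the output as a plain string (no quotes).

Token 1: literal('O'). Output: "O"
Token 2: literal('X'). Output: "OX"
Token 3: backref(off=2, len=1). Copied 'O' from pos 0. Output: "OXO"
Token 4: backref(off=1, len=5) (overlapping!). Copied 'OOOOO' from pos 2. Output: "OXOOOOOO"
Token 5: backref(off=2, len=4) (overlapping!). Copied 'OOOO' from pos 6. Output: "OXOOOOOOOOOO"
Token 6: literal('J'). Output: "OXOOOOOOOOOOJ"
Token 7: backref(off=8, len=7). Copied 'OOOOOOO' from pos 5. Output: "OXOOOOOOOOOOJOOOOOOO"
Token 8: literal('F'). Output: "OXOOOOOOOOOOJOOOOOOOF"
Token 9: backref(off=8, len=1). Copied 'O' from pos 13. Output: "OXOOOOOOOOOOJOOOOOOOFO"

Answer: OXOOOOOOOOOOJOOOOOOOFO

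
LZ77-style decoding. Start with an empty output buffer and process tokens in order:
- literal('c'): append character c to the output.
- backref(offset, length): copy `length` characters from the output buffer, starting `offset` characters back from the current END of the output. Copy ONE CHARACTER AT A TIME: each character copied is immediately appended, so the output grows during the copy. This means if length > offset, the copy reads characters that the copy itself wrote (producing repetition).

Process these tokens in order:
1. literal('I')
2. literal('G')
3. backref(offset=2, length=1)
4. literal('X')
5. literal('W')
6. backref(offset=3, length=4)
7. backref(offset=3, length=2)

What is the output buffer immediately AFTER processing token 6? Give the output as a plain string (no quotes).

Answer: IGIXWIXWI

Derivation:
Token 1: literal('I'). Output: "I"
Token 2: literal('G'). Output: "IG"
Token 3: backref(off=2, len=1). Copied 'I' from pos 0. Output: "IGI"
Token 4: literal('X'). Output: "IGIX"
Token 5: literal('W'). Output: "IGIXW"
Token 6: backref(off=3, len=4) (overlapping!). Copied 'IXWI' from pos 2. Output: "IGIXWIXWI"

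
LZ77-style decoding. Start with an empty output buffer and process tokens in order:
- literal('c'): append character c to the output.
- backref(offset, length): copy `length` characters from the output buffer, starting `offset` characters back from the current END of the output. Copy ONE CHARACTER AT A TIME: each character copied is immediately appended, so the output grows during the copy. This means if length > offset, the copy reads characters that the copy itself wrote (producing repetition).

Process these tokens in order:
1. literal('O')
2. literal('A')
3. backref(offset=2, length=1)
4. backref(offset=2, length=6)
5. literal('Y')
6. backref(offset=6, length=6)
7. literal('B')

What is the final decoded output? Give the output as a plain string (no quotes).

Token 1: literal('O'). Output: "O"
Token 2: literal('A'). Output: "OA"
Token 3: backref(off=2, len=1). Copied 'O' from pos 0. Output: "OAO"
Token 4: backref(off=2, len=6) (overlapping!). Copied 'AOAOAO' from pos 1. Output: "OAOAOAOAO"
Token 5: literal('Y'). Output: "OAOAOAOAOY"
Token 6: backref(off=6, len=6). Copied 'OAOAOY' from pos 4. Output: "OAOAOAOAOYOAOAOY"
Token 7: literal('B'). Output: "OAOAOAOAOYOAOAOYB"

Answer: OAOAOAOAOYOAOAOYB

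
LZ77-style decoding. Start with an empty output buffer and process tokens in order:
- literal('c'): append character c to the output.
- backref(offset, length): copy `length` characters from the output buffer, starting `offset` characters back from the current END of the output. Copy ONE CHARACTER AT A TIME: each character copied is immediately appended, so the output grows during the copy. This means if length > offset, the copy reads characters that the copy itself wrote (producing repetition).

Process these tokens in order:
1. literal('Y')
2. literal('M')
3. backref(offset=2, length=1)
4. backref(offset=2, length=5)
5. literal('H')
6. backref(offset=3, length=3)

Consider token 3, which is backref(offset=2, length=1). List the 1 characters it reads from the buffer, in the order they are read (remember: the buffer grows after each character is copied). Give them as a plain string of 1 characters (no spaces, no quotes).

Answer: Y

Derivation:
Token 1: literal('Y'). Output: "Y"
Token 2: literal('M'). Output: "YM"
Token 3: backref(off=2, len=1). Buffer before: "YM" (len 2)
  byte 1: read out[0]='Y', append. Buffer now: "YMY"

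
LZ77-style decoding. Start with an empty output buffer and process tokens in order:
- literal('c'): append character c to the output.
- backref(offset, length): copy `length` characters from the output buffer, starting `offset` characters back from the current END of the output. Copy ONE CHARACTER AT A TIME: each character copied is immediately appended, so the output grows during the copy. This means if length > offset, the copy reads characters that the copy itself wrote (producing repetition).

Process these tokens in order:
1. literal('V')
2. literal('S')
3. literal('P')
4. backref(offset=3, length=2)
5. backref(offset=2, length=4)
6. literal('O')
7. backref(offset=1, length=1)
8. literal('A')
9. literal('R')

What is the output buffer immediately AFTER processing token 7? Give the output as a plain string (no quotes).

Answer: VSPVSVSVSOO

Derivation:
Token 1: literal('V'). Output: "V"
Token 2: literal('S'). Output: "VS"
Token 3: literal('P'). Output: "VSP"
Token 4: backref(off=3, len=2). Copied 'VS' from pos 0. Output: "VSPVS"
Token 5: backref(off=2, len=4) (overlapping!). Copied 'VSVS' from pos 3. Output: "VSPVSVSVS"
Token 6: literal('O'). Output: "VSPVSVSVSO"
Token 7: backref(off=1, len=1). Copied 'O' from pos 9. Output: "VSPVSVSVSOO"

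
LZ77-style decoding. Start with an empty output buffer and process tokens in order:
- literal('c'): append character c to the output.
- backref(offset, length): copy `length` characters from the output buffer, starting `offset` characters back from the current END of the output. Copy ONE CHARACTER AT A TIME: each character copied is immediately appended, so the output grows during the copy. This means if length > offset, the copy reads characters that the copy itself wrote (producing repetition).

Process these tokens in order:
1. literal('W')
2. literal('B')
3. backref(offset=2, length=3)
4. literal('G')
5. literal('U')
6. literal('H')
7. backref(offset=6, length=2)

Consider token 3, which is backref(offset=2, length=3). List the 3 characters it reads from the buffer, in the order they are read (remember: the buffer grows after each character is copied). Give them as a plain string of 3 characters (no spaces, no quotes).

Answer: WBW

Derivation:
Token 1: literal('W'). Output: "W"
Token 2: literal('B'). Output: "WB"
Token 3: backref(off=2, len=3). Buffer before: "WB" (len 2)
  byte 1: read out[0]='W', append. Buffer now: "WBW"
  byte 2: read out[1]='B', append. Buffer now: "WBWB"
  byte 3: read out[2]='W', append. Buffer now: "WBWBW"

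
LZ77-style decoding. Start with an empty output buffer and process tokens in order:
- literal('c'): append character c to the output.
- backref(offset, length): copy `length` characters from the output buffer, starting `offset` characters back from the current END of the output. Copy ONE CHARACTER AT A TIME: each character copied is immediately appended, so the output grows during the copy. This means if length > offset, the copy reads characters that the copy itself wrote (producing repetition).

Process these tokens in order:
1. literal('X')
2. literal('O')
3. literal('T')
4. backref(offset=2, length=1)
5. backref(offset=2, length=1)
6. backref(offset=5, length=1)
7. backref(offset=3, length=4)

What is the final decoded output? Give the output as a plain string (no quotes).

Token 1: literal('X'). Output: "X"
Token 2: literal('O'). Output: "XO"
Token 3: literal('T'). Output: "XOT"
Token 4: backref(off=2, len=1). Copied 'O' from pos 1. Output: "XOTO"
Token 5: backref(off=2, len=1). Copied 'T' from pos 2. Output: "XOTOT"
Token 6: backref(off=5, len=1). Copied 'X' from pos 0. Output: "XOTOTX"
Token 7: backref(off=3, len=4) (overlapping!). Copied 'OTXO' from pos 3. Output: "XOTOTXOTXO"

Answer: XOTOTXOTXO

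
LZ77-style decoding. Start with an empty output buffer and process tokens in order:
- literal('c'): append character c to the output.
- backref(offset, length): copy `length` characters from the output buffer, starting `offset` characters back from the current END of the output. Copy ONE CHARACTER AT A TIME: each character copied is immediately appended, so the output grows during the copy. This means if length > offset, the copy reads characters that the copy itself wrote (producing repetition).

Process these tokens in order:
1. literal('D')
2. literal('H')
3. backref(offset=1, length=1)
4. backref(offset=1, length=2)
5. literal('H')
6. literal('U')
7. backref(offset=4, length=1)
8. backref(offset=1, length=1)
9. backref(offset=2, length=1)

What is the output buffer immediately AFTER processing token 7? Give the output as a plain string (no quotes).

Token 1: literal('D'). Output: "D"
Token 2: literal('H'). Output: "DH"
Token 3: backref(off=1, len=1). Copied 'H' from pos 1. Output: "DHH"
Token 4: backref(off=1, len=2) (overlapping!). Copied 'HH' from pos 2. Output: "DHHHH"
Token 5: literal('H'). Output: "DHHHHH"
Token 6: literal('U'). Output: "DHHHHHU"
Token 7: backref(off=4, len=1). Copied 'H' from pos 3. Output: "DHHHHHUH"

Answer: DHHHHHUH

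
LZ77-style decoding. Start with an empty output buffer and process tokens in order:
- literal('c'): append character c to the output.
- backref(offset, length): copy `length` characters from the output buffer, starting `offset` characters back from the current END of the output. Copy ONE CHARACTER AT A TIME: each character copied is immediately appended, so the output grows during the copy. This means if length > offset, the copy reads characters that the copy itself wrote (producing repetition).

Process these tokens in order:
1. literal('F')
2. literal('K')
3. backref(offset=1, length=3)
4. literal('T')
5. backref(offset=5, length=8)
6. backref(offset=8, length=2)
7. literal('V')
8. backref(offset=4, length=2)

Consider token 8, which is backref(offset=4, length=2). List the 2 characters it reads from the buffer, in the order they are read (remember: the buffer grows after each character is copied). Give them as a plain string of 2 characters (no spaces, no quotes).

Token 1: literal('F'). Output: "F"
Token 2: literal('K'). Output: "FK"
Token 3: backref(off=1, len=3) (overlapping!). Copied 'KKK' from pos 1. Output: "FKKKK"
Token 4: literal('T'). Output: "FKKKKT"
Token 5: backref(off=5, len=8) (overlapping!). Copied 'KKKKTKKK' from pos 1. Output: "FKKKKTKKKKTKKK"
Token 6: backref(off=8, len=2). Copied 'KK' from pos 6. Output: "FKKKKTKKKKTKKKKK"
Token 7: literal('V'). Output: "FKKKKTKKKKTKKKKKV"
Token 8: backref(off=4, len=2). Buffer before: "FKKKKTKKKKTKKKKKV" (len 17)
  byte 1: read out[13]='K', append. Buffer now: "FKKKKTKKKKTKKKKKVK"
  byte 2: read out[14]='K', append. Buffer now: "FKKKKTKKKKTKKKKKVKK"

Answer: KK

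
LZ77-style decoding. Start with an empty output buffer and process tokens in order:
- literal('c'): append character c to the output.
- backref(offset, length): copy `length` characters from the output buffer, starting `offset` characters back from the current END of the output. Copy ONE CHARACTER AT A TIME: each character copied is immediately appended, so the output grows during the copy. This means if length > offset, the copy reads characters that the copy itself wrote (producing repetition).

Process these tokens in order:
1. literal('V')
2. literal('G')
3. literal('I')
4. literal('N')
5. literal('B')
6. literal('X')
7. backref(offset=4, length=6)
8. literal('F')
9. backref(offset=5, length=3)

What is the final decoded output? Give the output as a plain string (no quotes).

Answer: VGINBXINBXINFBXI

Derivation:
Token 1: literal('V'). Output: "V"
Token 2: literal('G'). Output: "VG"
Token 3: literal('I'). Output: "VGI"
Token 4: literal('N'). Output: "VGIN"
Token 5: literal('B'). Output: "VGINB"
Token 6: literal('X'). Output: "VGINBX"
Token 7: backref(off=4, len=6) (overlapping!). Copied 'INBXIN' from pos 2. Output: "VGINBXINBXIN"
Token 8: literal('F'). Output: "VGINBXINBXINF"
Token 9: backref(off=5, len=3). Copied 'BXI' from pos 8. Output: "VGINBXINBXINFBXI"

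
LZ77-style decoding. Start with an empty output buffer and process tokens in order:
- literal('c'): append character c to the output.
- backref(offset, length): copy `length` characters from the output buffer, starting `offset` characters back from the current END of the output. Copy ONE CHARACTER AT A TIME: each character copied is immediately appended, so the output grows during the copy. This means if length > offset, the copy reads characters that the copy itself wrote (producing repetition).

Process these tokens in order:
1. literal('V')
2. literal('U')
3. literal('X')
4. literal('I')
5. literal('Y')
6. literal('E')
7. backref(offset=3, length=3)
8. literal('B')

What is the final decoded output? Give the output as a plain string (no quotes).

Answer: VUXIYEIYEB

Derivation:
Token 1: literal('V'). Output: "V"
Token 2: literal('U'). Output: "VU"
Token 3: literal('X'). Output: "VUX"
Token 4: literal('I'). Output: "VUXI"
Token 5: literal('Y'). Output: "VUXIY"
Token 6: literal('E'). Output: "VUXIYE"
Token 7: backref(off=3, len=3). Copied 'IYE' from pos 3. Output: "VUXIYEIYE"
Token 8: literal('B'). Output: "VUXIYEIYEB"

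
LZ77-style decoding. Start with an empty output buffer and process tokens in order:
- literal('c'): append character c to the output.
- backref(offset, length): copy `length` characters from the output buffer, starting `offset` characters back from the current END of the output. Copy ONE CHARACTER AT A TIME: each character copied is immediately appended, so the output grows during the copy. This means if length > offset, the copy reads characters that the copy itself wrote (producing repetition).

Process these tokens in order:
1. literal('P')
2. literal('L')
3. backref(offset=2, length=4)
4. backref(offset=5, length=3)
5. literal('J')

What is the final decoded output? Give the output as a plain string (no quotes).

Token 1: literal('P'). Output: "P"
Token 2: literal('L'). Output: "PL"
Token 3: backref(off=2, len=4) (overlapping!). Copied 'PLPL' from pos 0. Output: "PLPLPL"
Token 4: backref(off=5, len=3). Copied 'LPL' from pos 1. Output: "PLPLPLLPL"
Token 5: literal('J'). Output: "PLPLPLLPLJ"

Answer: PLPLPLLPLJ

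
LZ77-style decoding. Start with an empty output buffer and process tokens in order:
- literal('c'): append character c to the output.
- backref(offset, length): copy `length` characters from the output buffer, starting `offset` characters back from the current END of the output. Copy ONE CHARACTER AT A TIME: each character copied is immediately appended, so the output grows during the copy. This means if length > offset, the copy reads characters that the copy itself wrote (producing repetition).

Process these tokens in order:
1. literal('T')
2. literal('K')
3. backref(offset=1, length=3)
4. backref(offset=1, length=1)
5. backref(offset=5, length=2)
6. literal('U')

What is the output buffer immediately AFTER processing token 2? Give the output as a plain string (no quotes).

Answer: TK

Derivation:
Token 1: literal('T'). Output: "T"
Token 2: literal('K'). Output: "TK"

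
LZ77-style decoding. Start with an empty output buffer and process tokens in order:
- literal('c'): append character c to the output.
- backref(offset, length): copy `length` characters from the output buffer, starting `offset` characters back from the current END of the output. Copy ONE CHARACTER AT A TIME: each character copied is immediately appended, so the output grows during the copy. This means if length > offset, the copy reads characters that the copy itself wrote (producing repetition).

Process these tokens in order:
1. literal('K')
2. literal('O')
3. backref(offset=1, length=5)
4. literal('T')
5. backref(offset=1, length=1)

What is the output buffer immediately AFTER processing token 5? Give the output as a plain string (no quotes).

Answer: KOOOOOOTT

Derivation:
Token 1: literal('K'). Output: "K"
Token 2: literal('O'). Output: "KO"
Token 3: backref(off=1, len=5) (overlapping!). Copied 'OOOOO' from pos 1. Output: "KOOOOOO"
Token 4: literal('T'). Output: "KOOOOOOT"
Token 5: backref(off=1, len=1). Copied 'T' from pos 7. Output: "KOOOOOOTT"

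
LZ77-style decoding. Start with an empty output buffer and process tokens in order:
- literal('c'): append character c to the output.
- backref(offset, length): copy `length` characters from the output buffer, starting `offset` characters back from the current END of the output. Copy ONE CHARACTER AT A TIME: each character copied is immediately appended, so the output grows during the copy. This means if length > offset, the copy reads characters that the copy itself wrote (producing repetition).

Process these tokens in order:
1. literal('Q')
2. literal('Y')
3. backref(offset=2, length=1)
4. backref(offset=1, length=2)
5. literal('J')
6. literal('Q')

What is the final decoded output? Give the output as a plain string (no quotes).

Answer: QYQQQJQ

Derivation:
Token 1: literal('Q'). Output: "Q"
Token 2: literal('Y'). Output: "QY"
Token 3: backref(off=2, len=1). Copied 'Q' from pos 0. Output: "QYQ"
Token 4: backref(off=1, len=2) (overlapping!). Copied 'QQ' from pos 2. Output: "QYQQQ"
Token 5: literal('J'). Output: "QYQQQJ"
Token 6: literal('Q'). Output: "QYQQQJQ"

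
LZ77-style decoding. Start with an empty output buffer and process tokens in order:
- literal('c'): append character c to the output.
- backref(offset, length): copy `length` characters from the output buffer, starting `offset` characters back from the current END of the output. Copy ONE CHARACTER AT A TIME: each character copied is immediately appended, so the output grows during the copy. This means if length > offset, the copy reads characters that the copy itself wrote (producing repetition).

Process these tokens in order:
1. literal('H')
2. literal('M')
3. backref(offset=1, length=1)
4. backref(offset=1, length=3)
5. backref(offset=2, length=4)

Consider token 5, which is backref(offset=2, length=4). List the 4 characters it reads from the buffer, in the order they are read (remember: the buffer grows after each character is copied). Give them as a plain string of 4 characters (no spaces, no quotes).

Answer: MMMM

Derivation:
Token 1: literal('H'). Output: "H"
Token 2: literal('M'). Output: "HM"
Token 3: backref(off=1, len=1). Copied 'M' from pos 1. Output: "HMM"
Token 4: backref(off=1, len=3) (overlapping!). Copied 'MMM' from pos 2. Output: "HMMMMM"
Token 5: backref(off=2, len=4). Buffer before: "HMMMMM" (len 6)
  byte 1: read out[4]='M', append. Buffer now: "HMMMMMM"
  byte 2: read out[5]='M', append. Buffer now: "HMMMMMMM"
  byte 3: read out[6]='M', append. Buffer now: "HMMMMMMMM"
  byte 4: read out[7]='M', append. Buffer now: "HMMMMMMMMM"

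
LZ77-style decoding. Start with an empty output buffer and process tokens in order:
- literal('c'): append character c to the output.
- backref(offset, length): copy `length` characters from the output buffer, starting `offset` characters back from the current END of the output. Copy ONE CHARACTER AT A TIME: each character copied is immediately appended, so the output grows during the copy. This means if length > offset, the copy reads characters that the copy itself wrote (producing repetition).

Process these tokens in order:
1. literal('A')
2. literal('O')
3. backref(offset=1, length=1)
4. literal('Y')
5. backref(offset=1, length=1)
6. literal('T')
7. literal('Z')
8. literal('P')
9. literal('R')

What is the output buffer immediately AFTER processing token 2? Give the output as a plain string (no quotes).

Answer: AO

Derivation:
Token 1: literal('A'). Output: "A"
Token 2: literal('O'). Output: "AO"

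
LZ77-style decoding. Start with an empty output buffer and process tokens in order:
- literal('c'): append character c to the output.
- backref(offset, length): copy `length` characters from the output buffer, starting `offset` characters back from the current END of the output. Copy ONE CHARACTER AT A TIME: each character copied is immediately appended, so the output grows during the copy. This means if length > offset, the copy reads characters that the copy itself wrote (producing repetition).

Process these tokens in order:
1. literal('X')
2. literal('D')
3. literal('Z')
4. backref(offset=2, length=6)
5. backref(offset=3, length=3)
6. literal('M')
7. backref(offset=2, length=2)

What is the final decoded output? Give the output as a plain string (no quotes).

Token 1: literal('X'). Output: "X"
Token 2: literal('D'). Output: "XD"
Token 3: literal('Z'). Output: "XDZ"
Token 4: backref(off=2, len=6) (overlapping!). Copied 'DZDZDZ' from pos 1. Output: "XDZDZDZDZ"
Token 5: backref(off=3, len=3). Copied 'ZDZ' from pos 6. Output: "XDZDZDZDZZDZ"
Token 6: literal('M'). Output: "XDZDZDZDZZDZM"
Token 7: backref(off=2, len=2). Copied 'ZM' from pos 11. Output: "XDZDZDZDZZDZMZM"

Answer: XDZDZDZDZZDZMZM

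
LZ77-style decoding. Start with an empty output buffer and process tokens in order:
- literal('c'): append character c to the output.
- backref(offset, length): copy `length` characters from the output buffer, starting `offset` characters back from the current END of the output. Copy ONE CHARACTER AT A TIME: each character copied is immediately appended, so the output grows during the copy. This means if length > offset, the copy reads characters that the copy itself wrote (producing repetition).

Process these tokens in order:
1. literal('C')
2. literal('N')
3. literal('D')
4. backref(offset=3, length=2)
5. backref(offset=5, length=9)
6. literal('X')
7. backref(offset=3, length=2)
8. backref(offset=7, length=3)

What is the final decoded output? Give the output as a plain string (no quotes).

Token 1: literal('C'). Output: "C"
Token 2: literal('N'). Output: "CN"
Token 3: literal('D'). Output: "CND"
Token 4: backref(off=3, len=2). Copied 'CN' from pos 0. Output: "CNDCN"
Token 5: backref(off=5, len=9) (overlapping!). Copied 'CNDCNCNDC' from pos 0. Output: "CNDCNCNDCNCNDC"
Token 6: literal('X'). Output: "CNDCNCNDCNCNDCX"
Token 7: backref(off=3, len=2). Copied 'DC' from pos 12. Output: "CNDCNCNDCNCNDCXDC"
Token 8: backref(off=7, len=3). Copied 'CND' from pos 10. Output: "CNDCNCNDCNCNDCXDCCND"

Answer: CNDCNCNDCNCNDCXDCCND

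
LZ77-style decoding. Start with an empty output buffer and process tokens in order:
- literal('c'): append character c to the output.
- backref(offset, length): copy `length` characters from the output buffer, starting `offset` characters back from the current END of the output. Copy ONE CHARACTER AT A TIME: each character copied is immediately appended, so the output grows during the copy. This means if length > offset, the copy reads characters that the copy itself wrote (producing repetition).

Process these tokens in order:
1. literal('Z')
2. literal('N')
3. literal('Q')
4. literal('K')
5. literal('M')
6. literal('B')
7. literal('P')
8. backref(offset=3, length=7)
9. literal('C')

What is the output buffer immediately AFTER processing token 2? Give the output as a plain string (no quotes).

Answer: ZN

Derivation:
Token 1: literal('Z'). Output: "Z"
Token 2: literal('N'). Output: "ZN"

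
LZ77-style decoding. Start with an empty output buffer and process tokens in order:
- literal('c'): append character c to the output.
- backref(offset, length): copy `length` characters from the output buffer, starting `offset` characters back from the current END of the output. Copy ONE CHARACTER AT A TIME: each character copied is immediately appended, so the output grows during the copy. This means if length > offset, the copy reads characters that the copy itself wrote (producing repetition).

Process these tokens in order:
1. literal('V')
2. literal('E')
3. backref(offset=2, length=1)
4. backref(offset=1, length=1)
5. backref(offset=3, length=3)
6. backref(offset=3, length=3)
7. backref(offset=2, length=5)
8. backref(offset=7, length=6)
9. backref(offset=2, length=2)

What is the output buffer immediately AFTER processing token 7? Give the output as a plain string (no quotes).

Token 1: literal('V'). Output: "V"
Token 2: literal('E'). Output: "VE"
Token 3: backref(off=2, len=1). Copied 'V' from pos 0. Output: "VEV"
Token 4: backref(off=1, len=1). Copied 'V' from pos 2. Output: "VEVV"
Token 5: backref(off=3, len=3). Copied 'EVV' from pos 1. Output: "VEVVEVV"
Token 6: backref(off=3, len=3). Copied 'EVV' from pos 4. Output: "VEVVEVVEVV"
Token 7: backref(off=2, len=5) (overlapping!). Copied 'VVVVV' from pos 8. Output: "VEVVEVVEVVVVVVV"

Answer: VEVVEVVEVVVVVVV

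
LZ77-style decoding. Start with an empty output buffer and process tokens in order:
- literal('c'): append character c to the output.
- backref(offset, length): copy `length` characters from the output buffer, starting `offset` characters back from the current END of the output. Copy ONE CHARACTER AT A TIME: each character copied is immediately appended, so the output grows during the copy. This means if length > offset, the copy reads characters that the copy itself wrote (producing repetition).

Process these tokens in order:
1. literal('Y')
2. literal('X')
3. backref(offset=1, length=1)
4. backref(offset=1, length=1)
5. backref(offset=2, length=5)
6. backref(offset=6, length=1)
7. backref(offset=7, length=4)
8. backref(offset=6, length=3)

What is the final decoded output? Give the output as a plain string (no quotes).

Answer: YXXXXXXXXXXXXXXXX

Derivation:
Token 1: literal('Y'). Output: "Y"
Token 2: literal('X'). Output: "YX"
Token 3: backref(off=1, len=1). Copied 'X' from pos 1. Output: "YXX"
Token 4: backref(off=1, len=1). Copied 'X' from pos 2. Output: "YXXX"
Token 5: backref(off=2, len=5) (overlapping!). Copied 'XXXXX' from pos 2. Output: "YXXXXXXXX"
Token 6: backref(off=6, len=1). Copied 'X' from pos 3. Output: "YXXXXXXXXX"
Token 7: backref(off=7, len=4). Copied 'XXXX' from pos 3. Output: "YXXXXXXXXXXXXX"
Token 8: backref(off=6, len=3). Copied 'XXX' from pos 8. Output: "YXXXXXXXXXXXXXXXX"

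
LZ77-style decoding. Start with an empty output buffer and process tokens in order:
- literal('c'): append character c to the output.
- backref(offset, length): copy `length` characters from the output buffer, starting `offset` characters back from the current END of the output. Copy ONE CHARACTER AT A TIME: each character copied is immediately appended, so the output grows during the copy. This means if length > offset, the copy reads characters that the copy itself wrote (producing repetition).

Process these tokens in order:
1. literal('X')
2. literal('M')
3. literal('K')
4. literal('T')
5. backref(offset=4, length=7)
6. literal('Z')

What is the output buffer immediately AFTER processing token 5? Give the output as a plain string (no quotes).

Answer: XMKTXMKTXMK

Derivation:
Token 1: literal('X'). Output: "X"
Token 2: literal('M'). Output: "XM"
Token 3: literal('K'). Output: "XMK"
Token 4: literal('T'). Output: "XMKT"
Token 5: backref(off=4, len=7) (overlapping!). Copied 'XMKTXMK' from pos 0. Output: "XMKTXMKTXMK"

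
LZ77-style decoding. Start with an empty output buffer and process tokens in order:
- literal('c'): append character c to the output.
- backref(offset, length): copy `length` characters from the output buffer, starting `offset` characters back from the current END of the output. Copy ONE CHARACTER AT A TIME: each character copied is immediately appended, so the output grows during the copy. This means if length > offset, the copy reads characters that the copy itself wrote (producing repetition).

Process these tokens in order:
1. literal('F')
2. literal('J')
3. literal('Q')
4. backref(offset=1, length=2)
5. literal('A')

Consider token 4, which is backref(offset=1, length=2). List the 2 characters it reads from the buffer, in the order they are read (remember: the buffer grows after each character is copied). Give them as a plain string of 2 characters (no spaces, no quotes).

Answer: QQ

Derivation:
Token 1: literal('F'). Output: "F"
Token 2: literal('J'). Output: "FJ"
Token 3: literal('Q'). Output: "FJQ"
Token 4: backref(off=1, len=2). Buffer before: "FJQ" (len 3)
  byte 1: read out[2]='Q', append. Buffer now: "FJQQ"
  byte 2: read out[3]='Q', append. Buffer now: "FJQQQ"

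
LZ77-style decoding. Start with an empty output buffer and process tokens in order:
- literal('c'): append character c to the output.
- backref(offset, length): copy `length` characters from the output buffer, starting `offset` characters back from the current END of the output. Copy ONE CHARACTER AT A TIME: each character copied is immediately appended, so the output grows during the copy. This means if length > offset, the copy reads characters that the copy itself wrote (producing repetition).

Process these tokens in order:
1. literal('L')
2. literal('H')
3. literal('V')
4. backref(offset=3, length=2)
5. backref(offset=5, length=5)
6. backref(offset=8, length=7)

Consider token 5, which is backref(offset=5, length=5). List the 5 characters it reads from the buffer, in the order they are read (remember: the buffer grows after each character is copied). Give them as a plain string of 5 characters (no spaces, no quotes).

Token 1: literal('L'). Output: "L"
Token 2: literal('H'). Output: "LH"
Token 3: literal('V'). Output: "LHV"
Token 4: backref(off=3, len=2). Copied 'LH' from pos 0. Output: "LHVLH"
Token 5: backref(off=5, len=5). Buffer before: "LHVLH" (len 5)
  byte 1: read out[0]='L', append. Buffer now: "LHVLHL"
  byte 2: read out[1]='H', append. Buffer now: "LHVLHLH"
  byte 3: read out[2]='V', append. Buffer now: "LHVLHLHV"
  byte 4: read out[3]='L', append. Buffer now: "LHVLHLHVL"
  byte 5: read out[4]='H', append. Buffer now: "LHVLHLHVLH"

Answer: LHVLH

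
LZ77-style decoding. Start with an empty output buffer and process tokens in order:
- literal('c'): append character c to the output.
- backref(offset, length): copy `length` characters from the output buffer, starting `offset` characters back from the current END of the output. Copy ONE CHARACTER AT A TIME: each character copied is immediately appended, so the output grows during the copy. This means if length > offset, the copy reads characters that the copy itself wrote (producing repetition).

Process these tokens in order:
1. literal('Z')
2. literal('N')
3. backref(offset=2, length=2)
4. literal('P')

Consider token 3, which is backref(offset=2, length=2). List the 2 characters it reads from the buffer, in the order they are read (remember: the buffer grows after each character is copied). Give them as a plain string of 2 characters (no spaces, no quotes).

Token 1: literal('Z'). Output: "Z"
Token 2: literal('N'). Output: "ZN"
Token 3: backref(off=2, len=2). Buffer before: "ZN" (len 2)
  byte 1: read out[0]='Z', append. Buffer now: "ZNZ"
  byte 2: read out[1]='N', append. Buffer now: "ZNZN"

Answer: ZN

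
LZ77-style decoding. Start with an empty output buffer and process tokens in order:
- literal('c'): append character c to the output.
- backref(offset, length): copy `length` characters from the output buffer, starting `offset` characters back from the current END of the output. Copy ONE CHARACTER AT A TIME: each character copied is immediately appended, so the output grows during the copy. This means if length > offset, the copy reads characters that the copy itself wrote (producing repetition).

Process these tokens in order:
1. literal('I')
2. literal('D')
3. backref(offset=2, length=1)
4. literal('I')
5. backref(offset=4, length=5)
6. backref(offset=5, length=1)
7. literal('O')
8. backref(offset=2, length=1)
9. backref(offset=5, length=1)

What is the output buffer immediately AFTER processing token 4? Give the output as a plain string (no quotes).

Token 1: literal('I'). Output: "I"
Token 2: literal('D'). Output: "ID"
Token 3: backref(off=2, len=1). Copied 'I' from pos 0. Output: "IDI"
Token 4: literal('I'). Output: "IDII"

Answer: IDII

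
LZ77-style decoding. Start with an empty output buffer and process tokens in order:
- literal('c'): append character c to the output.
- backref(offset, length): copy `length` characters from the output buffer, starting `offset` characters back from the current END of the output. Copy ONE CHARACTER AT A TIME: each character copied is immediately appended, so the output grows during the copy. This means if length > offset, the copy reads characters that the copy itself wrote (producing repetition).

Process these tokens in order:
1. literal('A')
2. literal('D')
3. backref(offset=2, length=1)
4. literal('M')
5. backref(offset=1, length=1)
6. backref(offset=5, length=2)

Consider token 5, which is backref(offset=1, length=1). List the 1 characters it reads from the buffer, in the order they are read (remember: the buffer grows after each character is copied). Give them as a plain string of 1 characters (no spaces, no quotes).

Answer: M

Derivation:
Token 1: literal('A'). Output: "A"
Token 2: literal('D'). Output: "AD"
Token 3: backref(off=2, len=1). Copied 'A' from pos 0. Output: "ADA"
Token 4: literal('M'). Output: "ADAM"
Token 5: backref(off=1, len=1). Buffer before: "ADAM" (len 4)
  byte 1: read out[3]='M', append. Buffer now: "ADAMM"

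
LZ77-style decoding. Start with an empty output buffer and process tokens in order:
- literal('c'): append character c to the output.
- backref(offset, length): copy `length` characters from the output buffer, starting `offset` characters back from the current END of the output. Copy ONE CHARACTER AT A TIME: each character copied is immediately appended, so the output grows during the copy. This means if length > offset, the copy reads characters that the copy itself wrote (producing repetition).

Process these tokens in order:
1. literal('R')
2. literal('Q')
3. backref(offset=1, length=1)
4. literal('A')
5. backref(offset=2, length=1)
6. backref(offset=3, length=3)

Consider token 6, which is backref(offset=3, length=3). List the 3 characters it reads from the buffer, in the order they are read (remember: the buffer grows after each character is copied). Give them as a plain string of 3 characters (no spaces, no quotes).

Answer: QAQ

Derivation:
Token 1: literal('R'). Output: "R"
Token 2: literal('Q'). Output: "RQ"
Token 3: backref(off=1, len=1). Copied 'Q' from pos 1. Output: "RQQ"
Token 4: literal('A'). Output: "RQQA"
Token 5: backref(off=2, len=1). Copied 'Q' from pos 2. Output: "RQQAQ"
Token 6: backref(off=3, len=3). Buffer before: "RQQAQ" (len 5)
  byte 1: read out[2]='Q', append. Buffer now: "RQQAQQ"
  byte 2: read out[3]='A', append. Buffer now: "RQQAQQA"
  byte 3: read out[4]='Q', append. Buffer now: "RQQAQQAQ"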